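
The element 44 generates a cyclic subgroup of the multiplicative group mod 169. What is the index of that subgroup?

3

By Lagrange's theorem, ord_169(44) divides φ(169) = φ(13^2) = 13·(13−1) = 156 = 2^2 · 3 · 13.
Divisors of 156: 1, 2, 3, 4, 6, 12, 13, 26, 39, 52, 78, 156.
Check 44^d mod 169 for each divisor in increasing order:
44^1 ≡ 44 (mod 169)
44^2 ≡ 77 (mod 169)
44^3 ≡ 8 (mod 169)
44^4 ≡ 14 (mod 169)
44^6 ≡ 64 (mod 169)
44^12 ≡ 40 (mod 169)
44^13 ≡ 70 (mod 169)
44^26 ≡ 168 (mod 169)
44^39 ≡ 99 (mod 169)
44^52 ≡ 1 (mod 169) ✓
So ord_169(44) = 52, hence |⟨44⟩| = 52.
The index is φ(169) / ord(44) = 156 / 52 = 3.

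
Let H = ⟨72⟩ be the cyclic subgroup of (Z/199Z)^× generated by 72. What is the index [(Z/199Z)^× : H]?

2

ord(72) | φ(199) = 199 − 1 = 198 = 2 · 3^2 · 11.
Divisors of 198: 1, 2, 3, 6, 9, 11, 18, 22, 33, 66, 99, 198.
Test each divisor d:
72^1 ≡ 72
72^2 ≡ 10
72^3 ≡ 123
72^6 ≡ 5
72^9 ≡ 18
72^11 ≡ 180
72^18 ≡ 125
72^22 ≡ 162
72^33 ≡ 106
72^66 ≡ 92
72^99 ≡ 1
The order of 72 is 99, so the subgroup it generates has 99 elements.
Index = |(Z/199Z)^×| / |⟨72⟩| = 198 / 99 = 2.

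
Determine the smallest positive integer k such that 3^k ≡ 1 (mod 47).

23

By Lagrange's theorem, ord_47(3) divides φ(47) = 47 − 1 = 46 = 2 · 23.
Divisors of 46: 1, 2, 23, 46.
Evaluate successive powers at the divisors of 46:
3^1 ≡ 3
3^2 ≡ 9
3^23 ≡ 1
So ord_47(3) = 23.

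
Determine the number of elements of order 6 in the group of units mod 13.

2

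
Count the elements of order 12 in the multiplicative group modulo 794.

φ(794) = φ(2)·φ(397) = 1·396 = 396 = 2^2 · 3^2 · 11.
Since (Z/794Z)^× is cyclic of order 396, the number of elements of order d is φ(d) when d | 396 and 0 otherwise.
12 = 2^2 · 3 divides 396, and φ(12) = 4.

4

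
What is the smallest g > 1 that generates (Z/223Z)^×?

3

φ(223) = 223 − 1 = 222 = 2 · 3 · 37.
Test candidates g = 2, 3, … against the prime factors q ∈ {2, 3, 37} of φ(223): g is a generator iff g^(222/q) ≢ 1 for every such q.
g = 2: 2^111 ≡ 1 — hits 1, so not a primitive root.
g = 3: 3^111 ≡ 222; 3^74 ≡ 183; 3^6 ≡ 60 — none is 1, so 3 is a primitive root.
The smallest primitive root modulo 223 is 3.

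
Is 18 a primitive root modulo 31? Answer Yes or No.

φ(31) = 31 − 1 = 30 = 2 · 3 · 5.
An element g generates (Z/31Z)^× iff g^(30/q) ≢ 1 (mod 31) for each prime q ∈ {2, 3, 5}.
18^15 ≡ 1 (mod 31)  [q = 2: ≡ 1 ✗]
18^10 ≡ 5 (mod 31)  [q = 3: ≢ 1 ✓]
18^6 ≡ 16 (mod 31)  [q = 5: ≢ 1 ✓]
The check at q = 2 fails, so 18 generates a proper subgroup.

No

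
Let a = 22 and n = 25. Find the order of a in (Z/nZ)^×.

20

By Lagrange's theorem, ord_25(22) divides φ(25) = φ(5^2) = 5·(5−1) = 20 = 2^2 · 5.
Divisors of 20: 1, 2, 4, 5, 10, 20.
Test each divisor d:
22^1 ≡ 22 (mod 25)
22^2 ≡ 9 (mod 25)
22^4 ≡ 6 (mod 25)
22^5 ≡ 7 (mod 25)
22^10 ≡ 24 (mod 25)
22^20 ≡ 1 (mod 25) ✓
Hence ord(22) = 20.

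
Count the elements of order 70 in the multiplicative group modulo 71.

24

φ(71) = 71 − 1 = 70 = 2 · 5 · 7.
Since (Z/71Z)^× is cyclic of order 70, the number of elements of order d is φ(d) when d | 70 and 0 otherwise.
70 = 2 · 5 · 7 divides 70, and φ(70) = 24.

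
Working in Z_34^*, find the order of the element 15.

8

The order of 15 must divide φ(34) = φ(2)·φ(17) = 1·16 = 16 = 2^4.
Divisors of 16: 1, 2, 4, 8, 16.
Test each divisor d:
15^1 ≡ 15 (mod 34)
15^2 ≡ 21 (mod 34)
15^4 ≡ 33 (mod 34)
15^8 ≡ 1 (mod 34) ✓
The smallest such exponent is 8, so the order of 15 is 8.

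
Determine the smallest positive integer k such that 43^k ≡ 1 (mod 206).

102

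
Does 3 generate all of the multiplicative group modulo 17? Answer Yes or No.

Yes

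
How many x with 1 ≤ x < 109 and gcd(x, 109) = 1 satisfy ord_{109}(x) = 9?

φ(109) = 109 − 1 = 108 = 2^2 · 3^3.
Since (Z/109Z)^× is cyclic of order 108, the number of elements of order d is φ(d) when d | 108 and 0 otherwise.
9 = 3^2 divides 108, and φ(9) = 6.

6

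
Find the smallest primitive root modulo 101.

2

φ(101) = 101 − 1 = 100 = 2^2 · 5^2.
Test candidates g = 2, 3, … against the prime factors q ∈ {2, 5} of φ(101): g is a generator iff g^(100/q) ≢ 1 for every such q.
g = 2: 2^50 ≡ 100; 2^20 ≡ 95 — none is 1, so 2 is a primitive root.
So 2 is the smallest generator of (Z/101Z)^×.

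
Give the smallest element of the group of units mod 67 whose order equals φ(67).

2

φ(67) = 67 − 1 = 66 = 2 · 3 · 11.
g is a primitive root iff g^(66/q) ≢ 1 (mod 67) for each prime q ∈ {2, 3, 11}.
g = 2: 2^33 ≡ 66; 2^22 ≡ 37; 2^6 ≡ 64 — none is 1, so 2 is a primitive root.
So 2 is the smallest generator of (Z/67Z)^×.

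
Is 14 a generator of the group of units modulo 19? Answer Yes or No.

Yes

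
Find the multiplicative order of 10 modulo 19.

18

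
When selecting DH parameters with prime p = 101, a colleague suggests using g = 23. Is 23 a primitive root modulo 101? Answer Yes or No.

φ(101) = 101 − 1 = 100 = 2^2 · 5^2.
Test 23^(100/q) mod 101 for each prime factor q of 100:
23^50 ≡ 1 (mod 101)  [q = 2: ≡ 1 ✗]
23^20 ≡ 95 (mod 101)  [q = 5: ≢ 1 ✓]
23^50 ≡ 1 shows ord(23) | 50, strictly less than φ(101); not a primitive root.

No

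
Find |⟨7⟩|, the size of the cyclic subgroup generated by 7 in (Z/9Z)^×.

3

ord(7) | φ(9) = φ(3^2) = 3·(3−1) = 6 = 2 · 3.
Divisors of 6: 1, 2, 3, 6.
Test each divisor d:
7^1 ≡ 7 (mod 9)
7^2 ≡ 4 (mod 9)
7^3 ≡ 1 (mod 9) ✓
Hence ord(7) = 3.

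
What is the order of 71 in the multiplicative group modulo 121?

55

The order of 71 must divide φ(121) = φ(11^2) = 11·(11−1) = 110 = 2 · 5 · 11.
Divisors of 110: 1, 2, 5, 10, 11, 22, 55, 110.
Check 71^d mod 121 for each divisor in increasing order:
71^1 ≡ 71
71^2 ≡ 80
71^5 ≡ 45
71^10 ≡ 89
71^11 ≡ 27
71^22 ≡ 3
71^55 ≡ 1
The smallest such exponent is 55, so the order of 71 is 55.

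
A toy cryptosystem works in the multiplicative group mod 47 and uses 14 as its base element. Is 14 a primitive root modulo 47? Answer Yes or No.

No

φ(47) = 47 − 1 = 46 = 2 · 23.
It suffices to check that the order of 14 is not a proper divisor of 46: compute 14^(46/q) for q ∈ {2, 23}.
14^23 ≡ 1 (mod 47)  [q = 2: ≡ 1 ✗]
14^2 ≡ 8 (mod 47)  [q = 23: ≢ 1 ✓]
Since 14^23 ≡ 1, the order of 14 divides 23 < 46, so 14 is not a primitive root.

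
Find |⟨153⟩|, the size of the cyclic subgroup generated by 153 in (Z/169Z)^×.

78

The order of 153 must divide φ(169) = φ(13^2) = 13·(13−1) = 156 = 2^2 · 3 · 13.
Divisors of 156: 1, 2, 3, 4, 6, 12, 13, 26, 39, 52, 78, 156.
Test each divisor d:
153^1 ≡ 153 (mod 169)
153^2 ≡ 87 (mod 169)
153^3 ≡ 129 (mod 169)
153^4 ≡ 133 (mod 169)
153^6 ≡ 79 (mod 169)
153^12 ≡ 157 (mod 169)
153^13 ≡ 23 (mod 169)
153^26 ≡ 22 (mod 169)
153^39 ≡ 168 (mod 169)
153^52 ≡ 146 (mod 169)
153^78 ≡ 1 (mod 169) ✓
Hence ord(153) = 78.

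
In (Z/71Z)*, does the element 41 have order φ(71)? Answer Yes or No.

φ(71) = 71 − 1 = 70 = 2 · 5 · 7.
An element g generates (Z/71Z)^× iff g^(70/q) ≢ 1 (mod 71) for each prime q ∈ {2, 5, 7}.
41^35 ≡ 70 (mod 71)  [q = 2: ≢ 1 ✓]
41^14 ≡ 1 (mod 71)  [q = 5: ≡ 1 ✗]
41^10 ≡ 20 (mod 71)  [q = 7: ≢ 1 ✓]
Since 41^14 ≡ 1, the order of 41 divides 14 < 70, so 41 is not a primitive root.

No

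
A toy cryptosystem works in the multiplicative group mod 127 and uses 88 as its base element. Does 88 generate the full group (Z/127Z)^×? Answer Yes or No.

No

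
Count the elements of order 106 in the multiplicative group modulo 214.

φ(214) = φ(2)·φ(107) = 1·106 = 106 = 2 · 53.
In a cyclic group of order 106, there are φ(d) elements of order d for each divisor d of 106, and zero for non-divisors.
106 = 2 · 53 divides 106, and φ(106) = 52.

52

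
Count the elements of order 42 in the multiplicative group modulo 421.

12

φ(421) = 421 − 1 = 420 = 2^2 · 3 · 5 · 7.
Since (Z/421Z)^× is cyclic of order 420, the number of elements of order d is φ(d) when d | 420 and 0 otherwise.
42 = 2 · 3 · 7 divides 420, and φ(42) = 12.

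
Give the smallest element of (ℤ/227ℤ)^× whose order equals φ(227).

2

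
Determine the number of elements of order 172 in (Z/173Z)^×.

84

φ(173) = 173 − 1 = 172 = 2^2 · 43.
(Z/173Z)^× is cyclic (|G| = 172); a cyclic group of order m has exactly φ(d) elements of each order d | m, and none otherwise.
172 = 2^2 · 43 divides 172, and φ(172) = 84.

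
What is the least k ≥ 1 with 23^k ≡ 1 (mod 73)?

36

Since 23 ∈ (Z/73Z)^×, its order divides φ(73) = 73 − 1 = 72 = 2^3 · 3^2.
Divisors of 72: 1, 2, 3, 4, 6, 8, 9, 12, 18, 24, 36, 72.
Compute 23^d (mod 73) for the divisors d until we hit 1:
23^1 ≡ 23 (mod 73)
23^2 ≡ 18 (mod 73)
23^3 ≡ 49 (mod 73)
23^4 ≡ 32 (mod 73)
23^6 ≡ 65 (mod 73)
23^8 ≡ 2 (mod 73)
23^9 ≡ 46 (mod 73)
23^12 ≡ 64 (mod 73)
23^18 ≡ 72 (mod 73)
23^24 ≡ 8 (mod 73)
23^36 ≡ 1 (mod 73) ✓
Therefore the multiplicative order of 23 modulo 73 is 36.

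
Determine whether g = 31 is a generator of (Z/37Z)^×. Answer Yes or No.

φ(37) = 37 − 1 = 36 = 2^2 · 3^2.
Test 31^(36/q) mod 37 for each prime factor q of 36:
31^18 ≡ 36 (mod 37)  [q = 2: ≢ 1 ✓]
31^12 ≡ 1 (mod 37)  [q = 3: ≡ 1 ✗]
The check at q = 3 fails, so 31 generates a proper subgroup.

No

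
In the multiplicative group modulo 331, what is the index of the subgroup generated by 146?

10

Since 146 ∈ (Z/331Z)^×, its order divides φ(331) = 331 − 1 = 330 = 2 · 3 · 5 · 11.
Divisors of 330: 1, 2, 3, 5, 6, 10, 11, 15, 22, 30, 33, 55, 66, 110, 165, 330.
Check 146^d mod 331 for each divisor in increasing order:
146^1 ≡ 146 (mod 331)
146^2 ≡ 132 (mod 331)
146^3 ≡ 74 (mod 331)
146^5 ≡ 169 (mod 331)
146^6 ≡ 180 (mod 331)
146^10 ≡ 95 (mod 331)
146^11 ≡ 299 (mod 331)
146^15 ≡ 167 (mod 331)
146^22 ≡ 31 (mod 331)
146^30 ≡ 85 (mod 331)
146^33 ≡ 1 (mod 331) ✓
Thus |⟨146⟩| = ord(146) = 33.
Index = |(Z/331Z)^×| / |⟨146⟩| = 330 / 33 = 10.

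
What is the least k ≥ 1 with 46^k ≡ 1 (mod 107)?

106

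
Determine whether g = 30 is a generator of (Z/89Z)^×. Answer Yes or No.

φ(89) = 89 − 1 = 88 = 2^3 · 11.
30 is a primitive root mod 89 iff 30^(φ(89)/q) ≢ 1 for every prime q | φ(89), i.e. q ∈ {2, 11}.
30^44 ≡ 88 (mod 89)  [q = 2: ≢ 1 ✓]
30^8 ≡ 32 (mod 89)  [q = 11: ≢ 1 ✓]
Every test exponent gives a nontrivial residue, hence 30 generates the full group.

Yes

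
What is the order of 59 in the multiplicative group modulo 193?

48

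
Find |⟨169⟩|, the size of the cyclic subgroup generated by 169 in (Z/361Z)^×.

171

Since 169 ∈ (Z/361Z)^×, its order divides φ(361) = φ(19^2) = 19·(19−1) = 342 = 2 · 3^2 · 19.
Divisors of 342: 1, 2, 3, 6, 9, 18, 19, 38, 57, 114, 171, 342.
Evaluate successive powers at the divisors of 342:
169^1 ≡ 169 (mod 361)
169^2 ≡ 42 (mod 361)
169^3 ≡ 239 (mod 361)
169^6 ≡ 83 (mod 361)
169^9 ≡ 343 (mod 361)
169^18 ≡ 324 (mod 361)
169^19 ≡ 245 (mod 361)
169^38 ≡ 99 (mod 361)
169^57 ≡ 68 (mod 361)
169^114 ≡ 292 (mod 361)
169^171 ≡ 1 (mod 361) ✓
So ord_361(169) = 171.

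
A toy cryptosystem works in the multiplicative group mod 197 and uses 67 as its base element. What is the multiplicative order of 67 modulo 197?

ord(67) | φ(197) = 197 − 1 = 196 = 2^2 · 7^2.
Divisors of 196: 1, 2, 4, 7, 14, 28, 49, 98, 196.
Compute 67^d (mod 197) for the divisors d until we hit 1:
67^1 ≡ 67 (mod 197)
67^2 ≡ 155 (mod 197)
67^4 ≡ 188 (mod 197)
67^7 ≡ 110 (mod 197)
67^14 ≡ 83 (mod 197)
67^28 ≡ 191 (mod 197)
67^49 ≡ 183 (mod 197)
67^98 ≡ 196 (mod 197)
67^196 ≡ 1 (mod 197) ✓
Therefore the multiplicative order of 67 modulo 197 is 196.

196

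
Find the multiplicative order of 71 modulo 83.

ord(71) | φ(83) = 83 − 1 = 82 = 2 · 41.
Divisors of 82: 1, 2, 41, 82.
Compute 71^d (mod 83) for the divisors d until we hit 1:
71^1 ≡ 71
71^2 ≡ 61
71^41 ≡ 82
71^82 ≡ 1
The smallest such exponent is 82, so the order of 71 is 82.

82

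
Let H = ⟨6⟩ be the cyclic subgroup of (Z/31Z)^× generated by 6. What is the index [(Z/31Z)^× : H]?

Since 6 ∈ (Z/31Z)^×, its order divides φ(31) = 31 − 1 = 30 = 2 · 3 · 5.
Divisors of 30: 1, 2, 3, 5, 6, 10, 15, 30.
Check 6^d mod 31 for each divisor in increasing order:
6^1 ≡ 6 (mod 31)
6^2 ≡ 5 (mod 31)
6^3 ≡ 30 (mod 31)
6^5 ≡ 26 (mod 31)
6^6 ≡ 1 (mod 31) ✓
So ord_31(6) = 6, hence |⟨6⟩| = 6.
The index is φ(31) / ord(6) = 30 / 6 = 5.

5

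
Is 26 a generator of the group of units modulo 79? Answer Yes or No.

No

φ(79) = 79 − 1 = 78 = 2 · 3 · 13.
An element g generates (Z/79Z)^× iff g^(78/q) ≢ 1 (mod 79) for each prime q ∈ {2, 3, 13}.
26^39 ≡ 1 (mod 79)  [q = 2: ≡ 1 ✗]
26^26 ≡ 55 (mod 79)  [q = 3: ≢ 1 ✓]
26^6 ≡ 22 (mod 79)  [q = 13: ≢ 1 ✓]
Since 26^39 ≡ 1, the order of 26 divides 39 < 78, so 26 is not a primitive root.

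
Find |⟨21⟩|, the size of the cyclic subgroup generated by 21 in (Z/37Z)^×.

18

The order of 21 must divide φ(37) = 37 − 1 = 36 = 2^2 · 3^2.
Divisors of 36: 1, 2, 3, 4, 6, 9, 12, 18, 36.
Evaluate successive powers at the divisors of 36:
21^1 ≡ 21 (mod 37)
21^2 ≡ 34 (mod 37)
21^3 ≡ 11 (mod 37)
21^4 ≡ 9 (mod 37)
21^6 ≡ 10 (mod 37)
21^9 ≡ 36 (mod 37)
21^12 ≡ 26 (mod 37)
21^18 ≡ 1 (mod 37) ✓
Hence ord(21) = 18.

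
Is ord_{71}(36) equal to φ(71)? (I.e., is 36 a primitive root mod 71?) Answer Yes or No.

φ(71) = 71 − 1 = 70 = 2 · 5 · 7.
It suffices to check that the order of 36 is not a proper divisor of 70: compute 36^(70/q) for q ∈ {2, 5, 7}.
36^35 ≡ 1 (mod 71)  [q = 2: ≡ 1 ✗]
36^14 ≡ 25 (mod 71)  [q = 5: ≢ 1 ✓]
36^10 ≡ 45 (mod 71)  [q = 7: ≢ 1 ✓]
Since 36^35 ≡ 1, the order of 36 divides 35 < 70, so 36 is not a primitive root.

No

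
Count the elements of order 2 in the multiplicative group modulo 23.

1

φ(23) = 23 − 1 = 22 = 2 · 11.
(Z/23Z)^× is cyclic (|G| = 22); a cyclic group of order m has exactly φ(d) elements of each order d | m, and none otherwise.
2 | 22, and φ(2) = 2 − 1 = 1.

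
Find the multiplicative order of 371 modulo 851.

By Lagrange's theorem, ord_851(371) divides φ(851) = φ(23·37) = (23−1)·(37−1) = 22·36 = 792 = 2^3 · 3^2 · 11.
Divisors of 792: 1, 2, 3, 4, 6, 8, 9, 11, 12, 18, 22, 24, 33, 36, 44, 66, 72, 88, 99, 132, 198, 264, 396, 792.
Evaluate successive powers at the divisors of 792:
371^1 ≡ 371 (mod 851)
371^2 ≡ 630 (mod 851)
371^3 ≡ 556 (mod 851)
371^4 ≡ 334 (mod 851)
371^6 ≡ 223 (mod 851)
371^8 ≡ 75 (mod 851)
371^9 ≡ 593 (mod 851)
371^11 ≡ 1 (mod 851) ✓
The smallest such exponent is 11, so the order of 371 is 11.

11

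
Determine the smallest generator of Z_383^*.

5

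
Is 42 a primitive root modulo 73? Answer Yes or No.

φ(73) = 73 − 1 = 72 = 2^3 · 3^2.
It suffices to check that the order of 42 is not a proper divisor of 72: compute 42^(72/q) for q ∈ {2, 3}.
42^36 ≡ 72 (mod 73)  [q = 2: ≢ 1 ✓]
42^24 ≡ 64 (mod 73)  [q = 3: ≢ 1 ✓]
None equal 1, so ord_73(42) = 72: 42 is a primitive root.

Yes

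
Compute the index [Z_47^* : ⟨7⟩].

Since 7 ∈ (Z/47Z)^×, its order divides φ(47) = 47 − 1 = 46 = 2 · 23.
Divisors of 46: 1, 2, 23, 46.
Evaluate successive powers at the divisors of 46:
7^1 ≡ 7
7^2 ≡ 2
7^23 ≡ 1
Thus |⟨7⟩| = ord(7) = 23.
Index = |(Z/47Z)^×| / |⟨7⟩| = 46 / 23 = 2.

2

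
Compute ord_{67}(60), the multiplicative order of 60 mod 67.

ord(60) | φ(67) = 67 − 1 = 66 = 2 · 3 · 11.
Divisors of 66: 1, 2, 3, 6, 11, 22, 33, 66.
Check 60^d mod 67 for each divisor in increasing order:
60^1 ≡ 60 (mod 67)
60^2 ≡ 49 (mod 67)
60^3 ≡ 59 (mod 67)
60^6 ≡ 64 (mod 67)
60^11 ≡ 37 (mod 67)
60^22 ≡ 29 (mod 67)
60^33 ≡ 1 (mod 67) ✓
Hence ord(60) = 33.

33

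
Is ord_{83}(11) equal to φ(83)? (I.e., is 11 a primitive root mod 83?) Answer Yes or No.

φ(83) = 83 − 1 = 82 = 2 · 41.
An element g generates (Z/83Z)^× iff g^(82/q) ≢ 1 (mod 83) for each prime q ∈ {2, 41}.
11^41 ≡ 1 (mod 83)  [q = 2: ≡ 1 ✗]
11^2 ≡ 38 (mod 83)  [q = 41: ≢ 1 ✓]
11^41 ≡ 1 shows ord(11) | 41, strictly less than φ(83); not a primitive root.

No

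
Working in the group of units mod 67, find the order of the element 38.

Since 38 ∈ (Z/67Z)^×, its order divides φ(67) = 67 − 1 = 66 = 2 · 3 · 11.
Divisors of 66: 1, 2, 3, 6, 11, 22, 33, 66.
Check 38^d mod 67 for each divisor in increasing order:
38^1 ≡ 38
38^2 ≡ 37
38^3 ≡ 66
38^6 ≡ 1
So ord_67(38) = 6.

6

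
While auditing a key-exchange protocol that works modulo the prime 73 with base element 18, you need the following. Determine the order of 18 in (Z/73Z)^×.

18

By Lagrange's theorem, ord_73(18) divides φ(73) = 73 − 1 = 72 = 2^3 · 3^2.
Divisors of 72: 1, 2, 3, 4, 6, 8, 9, 12, 18, 24, 36, 72.
Test each divisor d:
18^1 ≡ 18
18^2 ≡ 32
18^3 ≡ 65
18^4 ≡ 2
18^6 ≡ 64
18^8 ≡ 4
18^9 ≡ 72
18^12 ≡ 8
18^18 ≡ 1
Therefore the multiplicative order of 18 modulo 73 is 18.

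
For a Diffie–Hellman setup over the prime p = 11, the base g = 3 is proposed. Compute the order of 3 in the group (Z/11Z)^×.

5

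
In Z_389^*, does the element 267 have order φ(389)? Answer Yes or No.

φ(389) = 389 − 1 = 388 = 2^2 · 97.
An element g generates (Z/389Z)^× iff g^(388/q) ≢ 1 (mod 389) for each prime q ∈ {2, 97}.
267^194 ≡ 1 (mod 389)  [q = 2: ≡ 1 ✗]
267^4 ≡ 290 (mod 389)  [q = 97: ≢ 1 ✓]
267^194 ≡ 1 shows ord(267) | 194, strictly less than φ(389); not a primitive root.

No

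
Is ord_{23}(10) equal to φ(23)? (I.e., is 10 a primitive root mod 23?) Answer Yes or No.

φ(23) = 23 − 1 = 22 = 2 · 11.
Test 10^(22/q) mod 23 for each prime factor q of 22:
10^11 ≡ 22 (mod 23)  [q = 2: ≢ 1 ✓]
10^2 ≡ 8 (mod 23)  [q = 11: ≢ 1 ✓]
All checks pass, so 10 has order 22 and is a primitive root modulo 23.

Yes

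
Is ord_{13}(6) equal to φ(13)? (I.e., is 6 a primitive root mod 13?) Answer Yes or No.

φ(13) = 13 − 1 = 12 = 2^2 · 3.
Test 6^(12/q) mod 13 for each prime factor q of 12:
6^6 ≡ 12 (mod 13)  [q = 2: ≢ 1 ✓]
6^4 ≡ 9 (mod 13)  [q = 3: ≢ 1 ✓]
Every test exponent gives a nontrivial residue, hence 6 generates the full group.

Yes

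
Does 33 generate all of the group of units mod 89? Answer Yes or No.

φ(89) = 89 − 1 = 88 = 2^3 · 11.
It suffices to check that the order of 33 is not a proper divisor of 88: compute 33^(88/q) for q ∈ {2, 11}.
33^44 ≡ 88 (mod 89)  [q = 2: ≢ 1 ✓]
33^8 ≡ 16 (mod 89)  [q = 11: ≢ 1 ✓]
Every test exponent gives a nontrivial residue, hence 33 generates the full group.

Yes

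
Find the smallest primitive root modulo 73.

φ(73) = 73 − 1 = 72 = 2^3 · 3^2.
Test candidates g = 2, 3, … against the prime factors q ∈ {2, 3} of φ(73): g is a generator iff g^(72/q) ≢ 1 for every such q.
g = 2: 2^36 ≡ 1 — hits 1, so not a primitive root.
g = 3: 3^36 ≡ 1 — hits 1, so not a primitive root.
g = 4: 4^36 ≡ 1 — hits 1, so not a primitive root.
g = 5: 5^36 ≡ 72; 5^24 ≡ 8 — none is 1, so 5 is a primitive root.
The smallest primitive root modulo 73 is 5.

5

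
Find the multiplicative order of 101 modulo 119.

6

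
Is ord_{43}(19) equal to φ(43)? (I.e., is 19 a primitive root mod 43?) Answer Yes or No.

Yes

φ(43) = 43 − 1 = 42 = 2 · 3 · 7.
19 is a primitive root mod 43 iff 19^(φ(43)/q) ≢ 1 for every prime q | φ(43), i.e. q ∈ {2, 3, 7}.
19^21 ≡ 42 (mod 43)  [q = 2: ≢ 1 ✓]
19^14 ≡ 36 (mod 43)  [q = 3: ≢ 1 ✓]
19^6 ≡ 11 (mod 43)  [q = 7: ≢ 1 ✓]
All checks pass, so 19 has order 42 and is a primitive root modulo 43.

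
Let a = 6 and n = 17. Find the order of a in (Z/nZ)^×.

Since 6 ∈ (Z/17Z)^×, its order divides φ(17) = 17 − 1 = 16 = 2^4.
Divisors of 16: 1, 2, 4, 8, 16.
Check 6^d mod 17 for each divisor in increasing order:
6^1 ≡ 6 (mod 17)
6^2 ≡ 2 (mod 17)
6^4 ≡ 4 (mod 17)
6^8 ≡ 16 (mod 17)
6^16 ≡ 1 (mod 17) ✓
So ord_17(6) = 16.

16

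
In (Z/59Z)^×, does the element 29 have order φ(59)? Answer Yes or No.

No

φ(59) = 59 − 1 = 58 = 2 · 29.
An element g generates (Z/59Z)^× iff g^(58/q) ≢ 1 (mod 59) for each prime q ∈ {2, 29}.
29^29 ≡ 1 (mod 59)  [q = 2: ≡ 1 ✗]
29^2 ≡ 15 (mod 59)  [q = 29: ≢ 1 ✓]
The check at q = 2 fails, so 29 generates a proper subgroup.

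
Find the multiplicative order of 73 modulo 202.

100

ord(73) | φ(202) = φ(2)·φ(101) = 1·100 = 100 = 2^2 · 5^2.
Divisors of 100: 1, 2, 4, 5, 10, 20, 25, 50, 100.
Check 73^d mod 202 for each divisor in increasing order:
73^1 ≡ 73
73^2 ≡ 77
73^4 ≡ 71
73^5 ≡ 133
73^10 ≡ 115
73^20 ≡ 95
73^25 ≡ 111
73^50 ≡ 201
73^100 ≡ 1
Therefore the multiplicative order of 73 modulo 202 is 100.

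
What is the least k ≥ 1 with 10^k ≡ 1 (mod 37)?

3

The order of 10 must divide φ(37) = 37 − 1 = 36 = 2^2 · 3^2.
Divisors of 36: 1, 2, 3, 4, 6, 9, 12, 18, 36.
Evaluate successive powers at the divisors of 36:
10^1 ≡ 10
10^2 ≡ 26
10^3 ≡ 1
Therefore the multiplicative order of 10 modulo 37 is 3.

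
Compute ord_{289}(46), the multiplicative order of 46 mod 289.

272

Since 46 ∈ (Z/289Z)^×, its order divides φ(289) = φ(17^2) = 17·(17−1) = 272 = 2^4 · 17.
Divisors of 272: 1, 2, 4, 8, 16, 17, 34, 68, 136, 272.
Evaluate successive powers at the divisors of 272:
46^1 ≡ 46 (mod 289)
46^2 ≡ 93 (mod 289)
46^4 ≡ 268 (mod 289)
46^8 ≡ 152 (mod 289)
46^16 ≡ 273 (mod 289)
46^17 ≡ 131 (mod 289)
46^34 ≡ 110 (mod 289)
46^68 ≡ 251 (mod 289)
46^136 ≡ 288 (mod 289)
46^272 ≡ 1 (mod 289) ✓
The smallest such exponent is 272, so the order of 46 is 272.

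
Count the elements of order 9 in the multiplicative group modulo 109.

φ(109) = 109 − 1 = 108 = 2^2 · 3^3.
Since (Z/109Z)^× is cyclic of order 108, the number of elements of order d is φ(d) when d | 108 and 0 otherwise.
9 = 3^2 divides 108, and φ(9) = 6.

6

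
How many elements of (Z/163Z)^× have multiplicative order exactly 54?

18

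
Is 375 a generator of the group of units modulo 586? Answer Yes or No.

No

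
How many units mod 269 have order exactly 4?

φ(269) = 269 − 1 = 268 = 2^2 · 67.
In a cyclic group of order 268, there are φ(d) elements of order d for each divisor d of 268, and zero for non-divisors.
4 = 2^2 divides 268, and φ(4) = 2.

2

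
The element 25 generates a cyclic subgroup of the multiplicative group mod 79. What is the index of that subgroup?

2

By Lagrange's theorem, ord_79(25) divides φ(79) = 79 − 1 = 78 = 2 · 3 · 13.
Divisors of 78: 1, 2, 3, 6, 13, 26, 39, 78.
Compute 25^d (mod 79) for the divisors d until we hit 1:
25^1 ≡ 25
25^2 ≡ 72
25^3 ≡ 62
25^6 ≡ 52
25^13 ≡ 55
25^26 ≡ 23
25^39 ≡ 1
So ord_79(25) = 39, hence |⟨25⟩| = 39.
[(Z/79Z)^× : ⟨25⟩] = 78/39 = 2.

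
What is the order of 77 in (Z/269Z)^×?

268

The order of 77 must divide φ(269) = 269 − 1 = 268 = 2^2 · 67.
Divisors of 268: 1, 2, 4, 67, 134, 268.
Check 77^d mod 269 for each divisor in increasing order:
77^1 ≡ 77 (mod 269)
77^2 ≡ 11 (mod 269)
77^4 ≡ 121 (mod 269)
77^67 ≡ 187 (mod 269)
77^134 ≡ 268 (mod 269)
77^268 ≡ 1 (mod 269) ✓
The smallest such exponent is 268, so the order of 77 is 268.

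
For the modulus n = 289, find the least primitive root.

φ(289) = φ(17^2) = 17·(17−1) = 272 = 2^4 · 17.
g is a primitive root iff g^(272/q) ≢ 1 (mod 289) for each prime q ∈ {2, 17}.
g = 2: 2^136 ≡ 1 — hits 1, so not a primitive root.
g = 3: 3^136 ≡ 288; 3^16 ≡ 171 — none is 1, so 3 is a primitive root.
The smallest primitive root modulo 289 is 3.

3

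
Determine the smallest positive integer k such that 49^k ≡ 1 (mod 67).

By Lagrange's theorem, ord_67(49) divides φ(67) = 67 − 1 = 66 = 2 · 3 · 11.
Divisors of 66: 1, 2, 3, 6, 11, 22, 33, 66.
Test each divisor d:
49^1 ≡ 49 (mod 67)
49^2 ≡ 56 (mod 67)
49^3 ≡ 64 (mod 67)
49^6 ≡ 9 (mod 67)
49^11 ≡ 29 (mod 67)
49^22 ≡ 37 (mod 67)
49^33 ≡ 1 (mod 67) ✓
Therefore the multiplicative order of 49 modulo 67 is 33.

33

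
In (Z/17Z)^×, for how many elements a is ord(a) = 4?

2

φ(17) = 17 − 1 = 16 = 2^4.
Since (Z/17Z)^× is cyclic of order 16, the number of elements of order d is φ(d) when d | 16 and 0 otherwise.
4 = 2^2 divides 16, and φ(4) = 2.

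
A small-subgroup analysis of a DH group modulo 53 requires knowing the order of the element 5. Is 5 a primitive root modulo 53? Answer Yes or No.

φ(53) = 53 − 1 = 52 = 2^2 · 13.
It suffices to check that the order of 5 is not a proper divisor of 52: compute 5^(52/q) for q ∈ {2, 13}.
5^26 ≡ 52 (mod 53)  [q = 2: ≢ 1 ✓]
5^4 ≡ 42 (mod 53)  [q = 13: ≢ 1 ✓]
All checks pass, so 5 has order 52 and is a primitive root modulo 53.

Yes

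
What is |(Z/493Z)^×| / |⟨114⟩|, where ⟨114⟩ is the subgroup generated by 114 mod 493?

4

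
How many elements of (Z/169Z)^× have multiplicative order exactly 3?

2

φ(169) = φ(13^2) = 13·(13−1) = 156 = 2^2 · 3 · 13.
(Z/169Z)^× is cyclic (|G| = 156); a cyclic group of order m has exactly φ(d) elements of each order d | m, and none otherwise.
3 | 156, and φ(3) = 3 − 1 = 2.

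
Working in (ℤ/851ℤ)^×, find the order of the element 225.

198

The order of 225 must divide φ(851) = φ(23·37) = (23−1)·(37−1) = 22·36 = 792 = 2^3 · 3^2 · 11.
Divisors of 792: 1, 2, 3, 4, 6, 8, 9, 11, 12, 18, 22, 24, 33, 36, 44, 66, 72, 88, 99, 132, 198, 264, 396, 792.
Evaluate successive powers at the divisors of 792:
225^1 ≡ 225
225^2 ≡ 416
225^3 ≡ 841
225^4 ≡ 303
225^6 ≡ 100
225^8 ≡ 752
225^9 ≡ 702
225^11 ≡ 139
225^12 ≡ 639
225^18 ≡ 75
225^22 ≡ 599
225^24 ≡ 692
225^33 ≡ 714
225^36 ≡ 519
225^44 ≡ 530
225^66 ≡ 47
225^72 ≡ 445
225^88 ≡ 70
225^99 ≡ 369
225^132 ≡ 507
225^198 ≡ 1
Hence ord(225) = 198.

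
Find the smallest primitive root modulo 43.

3

φ(43) = 43 − 1 = 42 = 2 · 3 · 7.
Test candidates g = 2, 3, … against the prime factors q ∈ {2, 3, 7} of φ(43): g is a generator iff g^(42/q) ≢ 1 for every such q.
g = 2: 2^21 ≡ 42; 2^14 ≡ 1 — hits 1, so not a primitive root.
g = 3: 3^21 ≡ 42; 3^14 ≡ 36; 3^6 ≡ 41 — none is 1, so 3 is a primitive root.
So 3 is the smallest generator of (Z/43Z)^×.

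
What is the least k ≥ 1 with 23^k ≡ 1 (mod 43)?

21

ord(23) | φ(43) = 43 − 1 = 42 = 2 · 3 · 7.
Divisors of 42: 1, 2, 3, 6, 7, 14, 21, 42.
Check 23^d mod 43 for each divisor in increasing order:
23^1 ≡ 23 (mod 43)
23^2 ≡ 13 (mod 43)
23^3 ≡ 41 (mod 43)
23^6 ≡ 4 (mod 43)
23^7 ≡ 6 (mod 43)
23^14 ≡ 36 (mod 43)
23^21 ≡ 1 (mod 43) ✓
So ord_43(23) = 21.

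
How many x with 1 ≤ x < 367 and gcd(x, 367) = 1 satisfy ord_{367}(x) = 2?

φ(367) = 367 − 1 = 366 = 2 · 3 · 61.
In a cyclic group of order 366, there are φ(d) elements of order d for each divisor d of 366, and zero for non-divisors.
2 | 366, and φ(2) = 2 − 1 = 1.

1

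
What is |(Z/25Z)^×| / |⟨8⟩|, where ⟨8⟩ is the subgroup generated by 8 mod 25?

Since 8 ∈ (Z/25Z)^×, its order divides φ(25) = φ(5^2) = 5·(5−1) = 20 = 2^2 · 5.
Divisors of 20: 1, 2, 4, 5, 10, 20.
Compute 8^d (mod 25) for the divisors d until we hit 1:
8^1 ≡ 8 (mod 25)
8^2 ≡ 14 (mod 25)
8^4 ≡ 21 (mod 25)
8^5 ≡ 18 (mod 25)
8^10 ≡ 24 (mod 25)
8^20 ≡ 1 (mod 25) ✓
So ord_25(8) = 20, hence |⟨8⟩| = 20.
The index is φ(25) / ord(8) = 20 / 20 = 1.

1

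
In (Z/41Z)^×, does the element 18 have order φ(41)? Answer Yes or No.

φ(41) = 41 − 1 = 40 = 2^3 · 5.
It suffices to check that the order of 18 is not a proper divisor of 40: compute 18^(40/q) for q ∈ {2, 5}.
18^20 ≡ 1 (mod 41)  [q = 2: ≡ 1 ✗]
18^8 ≡ 10 (mod 41)  [q = 5: ≢ 1 ✓]
Since 18^20 ≡ 1, the order of 18 divides 20 < 40, so 18 is not a primitive root.

No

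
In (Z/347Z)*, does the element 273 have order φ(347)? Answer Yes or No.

φ(347) = 347 − 1 = 346 = 2 · 173.
273 is a primitive root mod 347 iff 273^(φ(347)/q) ≢ 1 for every prime q | φ(347), i.e. q ∈ {2, 173}.
273^173 ≡ 346 (mod 347)  [q = 2: ≢ 1 ✓]
273^2 ≡ 271 (mod 347)  [q = 173: ≢ 1 ✓]
All checks pass, so 273 has order 346 and is a primitive root modulo 347.

Yes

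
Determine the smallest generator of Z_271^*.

6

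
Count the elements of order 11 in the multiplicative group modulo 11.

φ(11) = 11 − 1 = 10 = 2 · 5.
(Z/11Z)^× is cyclic (|G| = 10); a cyclic group of order m has exactly φ(d) elements of each order d | m, and none otherwise.
Since 11 ∤ 10, the count is 0.

0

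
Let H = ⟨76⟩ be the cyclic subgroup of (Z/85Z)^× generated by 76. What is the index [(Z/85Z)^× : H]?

By Lagrange's theorem, ord_85(76) divides φ(85) = φ(5·17) = (5−1)·(17−1) = 4·16 = 64 = 2^6.
Divisors of 64: 1, 2, 4, 8, 16, 32, 64.
Compute 76^d (mod 85) for the divisors d until we hit 1:
76^1 ≡ 76 (mod 85)
76^2 ≡ 81 (mod 85)
76^4 ≡ 16 (mod 85)
76^8 ≡ 1 (mod 85) ✓
Thus |⟨76⟩| = ord(76) = 8.
The index is φ(85) / ord(76) = 64 / 8 = 8.

8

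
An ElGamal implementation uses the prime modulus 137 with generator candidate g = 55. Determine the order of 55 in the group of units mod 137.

136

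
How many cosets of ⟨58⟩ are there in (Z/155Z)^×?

By Lagrange's theorem, ord_155(58) divides φ(155) = φ(5·31) = (5−1)·(31−1) = 4·30 = 120 = 2^3 · 3 · 5.
Divisors of 120: 1, 2, 3, 4, 5, 6, 8, 10, 12, 15, 20, 24, 30, 40, 60, 120.
Evaluate successive powers at the divisors of 120:
58^1 ≡ 58
58^2 ≡ 109
58^3 ≡ 122
58^4 ≡ 101
58^5 ≡ 123
58^6 ≡ 4
58^8 ≡ 126
58^10 ≡ 94
58^12 ≡ 16
58^15 ≡ 92
58^20 ≡ 1
So ord_155(58) = 20, hence |⟨58⟩| = 20.
[(Z/155Z)^× : ⟨58⟩] = 120/20 = 6.

6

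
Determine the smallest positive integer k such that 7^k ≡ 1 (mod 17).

ord(7) | φ(17) = 17 − 1 = 16 = 2^4.
Divisors of 16: 1, 2, 4, 8, 16.
Test each divisor d:
7^1 ≡ 7
7^2 ≡ 15
7^4 ≡ 4
7^8 ≡ 16
7^16 ≡ 1
Therefore the multiplicative order of 7 modulo 17 is 16.

16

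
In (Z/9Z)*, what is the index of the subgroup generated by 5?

The order of 5 must divide φ(9) = φ(3^2) = 3·(3−1) = 6 = 2 · 3.
Divisors of 6: 1, 2, 3, 6.
Check 5^d mod 9 for each divisor in increasing order:
5^1 ≡ 5
5^2 ≡ 7
5^3 ≡ 8
5^6 ≡ 1
The order of 5 is 6, so the subgroup it generates has 6 elements.
The index is φ(9) / ord(5) = 6 / 6 = 1.

1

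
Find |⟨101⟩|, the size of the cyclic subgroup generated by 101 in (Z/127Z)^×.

126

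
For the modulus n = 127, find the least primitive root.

3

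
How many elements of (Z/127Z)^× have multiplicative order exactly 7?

6

φ(127) = 127 − 1 = 126 = 2 · 3^2 · 7.
Since (Z/127Z)^× is cyclic of order 126, the number of elements of order d is φ(d) when d | 126 and 0 otherwise.
7 | 126, and φ(7) = 7 − 1 = 6.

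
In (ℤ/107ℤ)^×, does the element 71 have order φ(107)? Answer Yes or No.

φ(107) = 107 − 1 = 106 = 2 · 53.
An element g generates (Z/107Z)^× iff g^(106/q) ≢ 1 (mod 107) for each prime q ∈ {2, 53}.
71^53 ≡ 106 (mod 107)  [q = 2: ≢ 1 ✓]
71^2 ≡ 12 (mod 107)  [q = 53: ≢ 1 ✓]
All checks pass, so 71 has order 106 and is a primitive root modulo 107.

Yes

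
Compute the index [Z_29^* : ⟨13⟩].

2

Since 13 ∈ (Z/29Z)^×, its order divides φ(29) = 29 − 1 = 28 = 2^2 · 7.
Divisors of 28: 1, 2, 4, 7, 14, 28.
Test each divisor d:
13^1 ≡ 13
13^2 ≡ 24
13^4 ≡ 25
13^7 ≡ 28
13^14 ≡ 1
So ord_29(13) = 14, hence |⟨13⟩| = 14.
Index = |(Z/29Z)^×| / |⟨13⟩| = 28 / 14 = 2.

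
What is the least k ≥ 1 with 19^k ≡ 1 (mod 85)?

8

By Lagrange's theorem, ord_85(19) divides φ(85) = φ(5·17) = (5−1)·(17−1) = 4·16 = 64 = 2^6.
Divisors of 64: 1, 2, 4, 8, 16, 32, 64.
Evaluate successive powers at the divisors of 64:
19^1 ≡ 19 (mod 85)
19^2 ≡ 21 (mod 85)
19^4 ≡ 16 (mod 85)
19^8 ≡ 1 (mod 85) ✓
So ord_85(19) = 8.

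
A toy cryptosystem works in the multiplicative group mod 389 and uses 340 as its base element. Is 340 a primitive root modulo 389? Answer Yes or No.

No

φ(389) = 389 − 1 = 388 = 2^2 · 97.
Test 340^(388/q) mod 389 for each prime factor q of 388:
340^194 ≡ 1 (mod 389)  [q = 2: ≡ 1 ✗]
340^4 ≡ 210 (mod 389)  [q = 97: ≢ 1 ✓]
The check at q = 2 fails, so 340 generates a proper subgroup.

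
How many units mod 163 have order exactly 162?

54

φ(163) = 163 − 1 = 162 = 2 · 3^4.
In a cyclic group of order 162, there are φ(d) elements of order d for each divisor d of 162, and zero for non-divisors.
162 = 2 · 3^4 divides 162, and φ(162) = 54.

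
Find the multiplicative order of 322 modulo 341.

30

The order of 322 must divide φ(341) = φ(11·31) = (11−1)·(31−1) = 10·30 = 300 = 2^2 · 3 · 5^2.
Divisors of 300: 1, 2, 3, 4, 5, 6, 10, 12, 15, 20, 25, 30, 50, 60, 75, 100, 150, 300.
Test each divisor d:
322^1 ≡ 322 (mod 341)
322^2 ≡ 20 (mod 341)
322^3 ≡ 302 (mod 341)
322^4 ≡ 59 (mod 341)
322^5 ≡ 243 (mod 341)
322^6 ≡ 157 (mod 341)
322^10 ≡ 56 (mod 341)
322^12 ≡ 97 (mod 341)
322^15 ≡ 309 (mod 341)
322^20 ≡ 67 (mod 341)
322^25 ≡ 254 (mod 341)
322^30 ≡ 1 (mod 341) ✓
So ord_341(322) = 30.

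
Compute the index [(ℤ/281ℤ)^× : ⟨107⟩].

1

By Lagrange's theorem, ord_281(107) divides φ(281) = 281 − 1 = 280 = 2^3 · 5 · 7.
Divisors of 280: 1, 2, 4, 5, 7, 8, 10, 14, 20, 28, 35, 40, 56, 70, 140, 280.
Compute 107^d (mod 281) for the divisors d until we hit 1:
107^1 ≡ 107
107^2 ≡ 209
107^4 ≡ 126
107^5 ≡ 275
107^7 ≡ 151
107^8 ≡ 140
107^10 ≡ 36
107^14 ≡ 40
107^20 ≡ 172
107^28 ≡ 195
107^35 ≡ 221
107^40 ≡ 79
107^56 ≡ 90
107^70 ≡ 228
107^140 ≡ 280
107^280 ≡ 1
Thus |⟨107⟩| = ord(107) = 280.
[(Z/281Z)^× : ⟨107⟩] = 280/280 = 1.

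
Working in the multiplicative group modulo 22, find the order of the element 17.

10

ord(17) | φ(22) = φ(2)·φ(11) = 1·10 = 10 = 2 · 5.
Divisors of 10: 1, 2, 5, 10.
Compute 17^d (mod 22) for the divisors d until we hit 1:
17^1 ≡ 17 (mod 22)
17^2 ≡ 3 (mod 22)
17^5 ≡ 21 (mod 22)
17^10 ≡ 1 (mod 22) ✓
Therefore the multiplicative order of 17 modulo 22 is 10.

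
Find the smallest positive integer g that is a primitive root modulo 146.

5

φ(146) = φ(2)·φ(73) = 1·72 = 72 = 2^3 · 3^2.
g is a primitive root iff g^(72/q) ≢ 1 (mod 146) for each prime q ∈ {2, 3}.
g = 2: gcd(2, 146) = 2 > 1, not a unit — skip.
g = 3: 3^36 ≡ 1 — hits 1, so not a primitive root.
g = 4: gcd(4, 146) = 2 > 1, not a unit — skip.
g = 5: 5^36 ≡ 145; 5^24 ≡ 81 — none is 1, so 5 is a primitive root.
Hence the least primitive root of 146 is 5.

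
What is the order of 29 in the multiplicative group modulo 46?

11

Since 29 ∈ (Z/46Z)^×, its order divides φ(46) = φ(2)·φ(23) = 1·22 = 22 = 2 · 11.
Divisors of 22: 1, 2, 11, 22.
Test each divisor d:
29^1 ≡ 29
29^2 ≡ 13
29^11 ≡ 1
Therefore the multiplicative order of 29 modulo 46 is 11.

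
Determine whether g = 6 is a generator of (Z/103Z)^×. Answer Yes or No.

φ(103) = 103 − 1 = 102 = 2 · 3 · 17.
It suffices to check that the order of 6 is not a proper divisor of 102: compute 6^(102/q) for q ∈ {2, 3, 17}.
6^51 ≡ 102 (mod 103)  [q = 2: ≢ 1 ✓]
6^34 ≡ 46 (mod 103)  [q = 3: ≢ 1 ✓]
6^6 ≡ 100 (mod 103)  [q = 17: ≢ 1 ✓]
All checks pass, so 6 has order 102 and is a primitive root modulo 103.

Yes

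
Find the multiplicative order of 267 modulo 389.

Since 267 ∈ (Z/389Z)^×, its order divides φ(389) = 389 − 1 = 388 = 2^2 · 97.
Divisors of 388: 1, 2, 4, 97, 194, 388.
Check 267^d mod 389 for each divisor in increasing order:
267^1 ≡ 267
267^2 ≡ 102
267^4 ≡ 290
267^97 ≡ 388
267^194 ≡ 1
So ord_389(267) = 194.

194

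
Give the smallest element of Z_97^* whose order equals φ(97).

φ(97) = 97 − 1 = 96 = 2^5 · 3.
g is a primitive root iff g^(96/q) ≢ 1 (mod 97) for each prime q ∈ {2, 3}.
g = 2: 2^48 ≡ 1 — hits 1, so not a primitive root.
g = 3: 3^48 ≡ 1 — hits 1, so not a primitive root.
g = 4: 4^48 ≡ 1 — hits 1, so not a primitive root.
g = 5: 5^48 ≡ 96; 5^32 ≡ 35 — none is 1, so 5 is a primitive root.
The smallest primitive root modulo 97 is 5.

5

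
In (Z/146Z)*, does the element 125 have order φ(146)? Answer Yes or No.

No

φ(146) = φ(2)·φ(73) = 1·72 = 72 = 2^3 · 3^2.
An element g generates (Z/146Z)^× iff g^(72/q) ≢ 1 (mod 146) for each prime q ∈ {2, 3}.
125^36 ≡ 145 (mod 146)  [q = 2: ≢ 1 ✓]
125^24 ≡ 1 (mod 146)  [q = 3: ≡ 1 ✗]
Since 125^24 ≡ 1, the order of 125 divides 24 < 72, so 125 is not a primitive root.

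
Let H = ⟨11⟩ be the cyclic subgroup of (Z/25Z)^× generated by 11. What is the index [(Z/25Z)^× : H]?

4

ord(11) | φ(25) = φ(5^2) = 5·(5−1) = 20 = 2^2 · 5.
Divisors of 20: 1, 2, 4, 5, 10, 20.
Evaluate successive powers at the divisors of 20:
11^1 ≡ 11 (mod 25)
11^2 ≡ 21 (mod 25)
11^4 ≡ 16 (mod 25)
11^5 ≡ 1 (mod 25) ✓
So ord_25(11) = 5, hence |⟨11⟩| = 5.
Index = |(Z/25Z)^×| / |⟨11⟩| = 20 / 5 = 4.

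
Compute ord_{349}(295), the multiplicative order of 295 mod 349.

Since 295 ∈ (Z/349Z)^×, its order divides φ(349) = 349 − 1 = 348 = 2^2 · 3 · 29.
Divisors of 348: 1, 2, 3, 4, 6, 12, 29, 58, 87, 116, 174, 348.
Compute 295^d (mod 349) for the divisors d until we hit 1:
295^1 ≡ 295 (mod 349)
295^2 ≡ 124 (mod 349)
295^3 ≡ 284 (mod 349)
295^4 ≡ 20 (mod 349)
295^6 ≡ 37 (mod 349)
295^12 ≡ 322 (mod 349)
295^29 ≡ 24 (mod 349)
295^58 ≡ 227 (mod 349)
295^87 ≡ 213 (mod 349)
295^116 ≡ 226 (mod 349)
295^174 ≡ 348 (mod 349)
295^348 ≡ 1 (mod 349) ✓
So ord_349(295) = 348.

348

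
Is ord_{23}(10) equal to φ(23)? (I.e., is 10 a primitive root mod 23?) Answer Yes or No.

Yes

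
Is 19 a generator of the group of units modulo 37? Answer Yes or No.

φ(37) = 37 − 1 = 36 = 2^2 · 3^2.
19 is a primitive root mod 37 iff 19^(φ(37)/q) ≢ 1 for every prime q | φ(37), i.e. q ∈ {2, 3}.
19^18 ≡ 36 (mod 37)  [q = 2: ≢ 1 ✓]
19^12 ≡ 10 (mod 37)  [q = 3: ≢ 1 ✓]
Every test exponent gives a nontrivial residue, hence 19 generates the full group.

Yes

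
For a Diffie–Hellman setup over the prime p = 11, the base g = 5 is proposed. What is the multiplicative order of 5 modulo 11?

The order of 5 must divide φ(11) = 11 − 1 = 10 = 2 · 5.
Divisors of 10: 1, 2, 5, 10.
Check 5^d mod 11 for each divisor in increasing order:
5^1 ≡ 5 (mod 11)
5^2 ≡ 3 (mod 11)
5^5 ≡ 1 (mod 11) ✓
So ord_11(5) = 5.

5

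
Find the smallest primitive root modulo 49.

φ(49) = φ(7^2) = 7·(7−1) = 42 = 2 · 3 · 7.
Test candidates g = 2, 3, … against the prime factors q ∈ {2, 3, 7} of φ(49): g is a generator iff g^(42/q) ≢ 1 for every such q.
g = 2: 2^21 ≡ 1 — hits 1, so not a primitive root.
g = 3: 3^21 ≡ 48; 3^14 ≡ 30; 3^6 ≡ 43 — none is 1, so 3 is a primitive root.
Hence the least primitive root of 49 is 3.

3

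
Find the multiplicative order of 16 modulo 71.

35

By Lagrange's theorem, ord_71(16) divides φ(71) = 71 − 1 = 70 = 2 · 5 · 7.
Divisors of 70: 1, 2, 5, 7, 10, 14, 35, 70.
Compute 16^d (mod 71) for the divisors d until we hit 1:
16^1 ≡ 16 (mod 71)
16^2 ≡ 43 (mod 71)
16^5 ≡ 48 (mod 71)
16^7 ≡ 5 (mod 71)
16^10 ≡ 32 (mod 71)
16^14 ≡ 25 (mod 71)
16^35 ≡ 1 (mod 71) ✓
The smallest such exponent is 35, so the order of 16 is 35.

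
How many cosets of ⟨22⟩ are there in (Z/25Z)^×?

1

The order of 22 must divide φ(25) = φ(5^2) = 5·(5−1) = 20 = 2^2 · 5.
Divisors of 20: 1, 2, 4, 5, 10, 20.
Evaluate successive powers at the divisors of 20:
22^1 ≡ 22 (mod 25)
22^2 ≡ 9 (mod 25)
22^4 ≡ 6 (mod 25)
22^5 ≡ 7 (mod 25)
22^10 ≡ 24 (mod 25)
22^20 ≡ 1 (mod 25) ✓
The order of 22 is 20, so the subgroup it generates has 20 elements.
The index is φ(25) / ord(22) = 20 / 20 = 1.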